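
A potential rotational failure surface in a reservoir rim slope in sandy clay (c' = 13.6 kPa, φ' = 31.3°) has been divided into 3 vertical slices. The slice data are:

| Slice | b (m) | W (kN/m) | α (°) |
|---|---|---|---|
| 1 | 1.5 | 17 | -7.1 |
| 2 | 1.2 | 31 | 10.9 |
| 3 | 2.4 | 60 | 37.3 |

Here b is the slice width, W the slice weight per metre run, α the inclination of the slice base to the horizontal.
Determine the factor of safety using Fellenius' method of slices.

Ordinary method of slices: FS = Σ[c'·Δl_i + (W_i cosα_i)·tanφ'] / Σ W_i sinα_i, with Δl_i = b_i / cosα_i.
Slice 1: Δl = 1.5/cos(-7.1°) = 1.512 m; N'_1 = 17·cos(-7.1°) = 16.9; c'Δl = 20.56; W sinα = -2.1
Slice 2: Δl = 1.2/cos10.9° = 1.222 m; N'_2 = 31·cos10.9° = 30.4; c'Δl = 16.62; W sinα = 5.9
Slice 3: Δl = 2.4/cos37.3° = 3.017 m; N'_3 = 60·cos37.3° = 47.7; c'Δl = 41.03; W sinα = 36.4
Σc'Δl = 78.2 kN/m; ΣN' = 95.0 kN/m; ΣW sinα = 40.1 kN/m
Resisting = 78.2 + 95.0·tan31.3° = 78.2 + 57.8 = 136.0 kN/m
FS = 136.0 / 40.1 = 3.390

FS = 3.39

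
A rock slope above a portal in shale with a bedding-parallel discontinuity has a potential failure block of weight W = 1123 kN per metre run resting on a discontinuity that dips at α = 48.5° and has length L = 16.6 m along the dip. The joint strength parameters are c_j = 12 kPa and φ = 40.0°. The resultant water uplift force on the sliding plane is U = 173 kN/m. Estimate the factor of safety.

FS = 0.81

Resolving the block weight along and normal to the plane and applying the Mohr–Coulomb strength on the joint:
N' = W cosα − U = 1123·cos48.5° − 173 = 571.1 kN/m
Driving force T = W sinα = 1123·sin48.5° = 841.1 kN/m
Resisting force R = c_j·L + N'·tanφ = 12·16.6 + 571.1·tan40.0° = 199.2 + 479.2 = 678.4 kN/m
FS = R / T = 678.4 / 841.1 = 0.807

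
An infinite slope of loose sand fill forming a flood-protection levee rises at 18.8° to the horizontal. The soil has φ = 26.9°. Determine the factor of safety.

FS = 1.49

For a dry cohesionless infinite slope the factor of safety is FS = tanφ / tanβ.
FS = tan26.9° / tan18.8° = 0.5073 / 0.3404 = 1.490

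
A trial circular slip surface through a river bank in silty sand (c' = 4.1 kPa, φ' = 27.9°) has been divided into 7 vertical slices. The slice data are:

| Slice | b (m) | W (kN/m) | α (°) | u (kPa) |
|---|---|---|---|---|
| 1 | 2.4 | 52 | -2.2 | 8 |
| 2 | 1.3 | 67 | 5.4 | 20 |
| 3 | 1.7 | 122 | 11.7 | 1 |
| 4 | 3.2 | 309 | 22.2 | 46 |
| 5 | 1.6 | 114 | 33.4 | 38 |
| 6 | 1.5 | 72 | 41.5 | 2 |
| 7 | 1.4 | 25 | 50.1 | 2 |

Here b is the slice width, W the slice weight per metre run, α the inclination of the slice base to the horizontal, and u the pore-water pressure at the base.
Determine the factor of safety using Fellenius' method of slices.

FS = 1.00

Ordinary method of slices: FS = Σ[c'·Δl_i + (W_i cosα_i − u_i·Δl_i)·tanφ'] / Σ W_i sinα_i, with Δl_i = b_i / cosα_i.
Slice 1: Δl = 2.4/cos(-2.2°) = 2.402 m; N'_1 = 52·cos(-2.2°) − 8·2.402 = 32.7; c'Δl = 9.85; W sinα = -2.0
Slice 2: Δl = 1.3/cos5.4° = 1.306 m; N'_2 = 67·cos5.4° − 20·1.306 = 40.6; c'Δl = 5.35; W sinα = 6.3
Slice 3: Δl = 1.7/cos11.7° = 1.736 m; N'_3 = 122·cos11.7° − 1·1.736 = 117.7; c'Δl = 7.12; W sinα = 24.7
Slice 4: Δl = 3.2/cos22.2° = 3.456 m; N'_4 = 309·cos22.2° − 46·3.456 = 127.1; c'Δl = 14.17; W sinα = 116.8
Slice 5: Δl = 1.6/cos33.4° = 1.917 m; N'_5 = 114·cos33.4° − 38·1.917 = 22.3; c'Δl = 7.86; W sinα = 62.8
Slice 6: Δl = 1.5/cos41.5° = 2.003 m; N'_6 = 72·cos41.5° − 2·2.003 = 49.9; c'Δl = 8.21; W sinα = 47.7
Slice 7: Δl = 1.4/cos50.1° = 2.183 m; N'_7 = 25·cos50.1° − 2·2.183 = 11.7; c'Δl = 8.95; W sinα = 19.2
Σc'Δl = 61.5 kN/m; ΣN' = 402.1 kN/m; ΣW sinα = 275.4 kN/m
Resisting = 61.5 + 402.1·tan27.9° = 61.5 + 212.9 = 274.4 kN/m
FS = 274.4 / 275.4 = 0.996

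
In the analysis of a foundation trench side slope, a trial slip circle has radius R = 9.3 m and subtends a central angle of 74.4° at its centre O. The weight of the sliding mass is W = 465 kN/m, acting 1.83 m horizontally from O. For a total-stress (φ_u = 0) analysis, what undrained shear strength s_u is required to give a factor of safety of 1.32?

FS = s_u·L_a·R / (W·d), so s_u = FS·W·d / (L_a·R).
Arc length L_a = R·θ = 9.3·(74.4°·π/180) = 9.3·1.2985 = 12.08 m
s_u = 1.32·465·1.83 / (12.08·9.3) = 1123.3 / 112.31 = 10.00 kPa

s_u = 10.0 kPa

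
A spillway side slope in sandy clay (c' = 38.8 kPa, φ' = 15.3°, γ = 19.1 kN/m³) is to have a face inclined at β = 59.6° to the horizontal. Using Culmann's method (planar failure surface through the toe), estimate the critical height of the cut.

H_c = 23.78 m

Culmann's analysis gives the critical failure plane at α_cr = (β + φ')/2 = (59.6 + 15.3)/2 = 37.5°, and the critical height
H_c = (4c'/γ) · sinβ cosφ' / [1 − cos(β − φ')]
    = (4·38.8/19.1) · sin59.6°·cos15.3° / [1 − cos(44.3°)]
    = 8.126 · 0.8625·0.9646 / [1 − 0.7157]
    = 8.126 · 0.8319 / 0.2843
    = 23.78 m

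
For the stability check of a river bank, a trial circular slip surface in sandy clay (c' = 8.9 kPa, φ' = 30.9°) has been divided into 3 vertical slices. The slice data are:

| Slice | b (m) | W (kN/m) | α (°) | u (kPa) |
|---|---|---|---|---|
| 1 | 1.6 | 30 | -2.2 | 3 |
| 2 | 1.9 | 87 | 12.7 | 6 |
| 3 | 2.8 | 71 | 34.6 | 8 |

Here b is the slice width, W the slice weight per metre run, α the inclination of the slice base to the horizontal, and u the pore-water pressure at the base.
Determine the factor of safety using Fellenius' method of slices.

FS = 2.39

Ordinary method of slices: FS = Σ[c'·Δl_i + (W_i cosα_i − u_i·Δl_i)·tanφ'] / Σ W_i sinα_i, with Δl_i = b_i / cosα_i.
Slice 1: Δl = 1.6/cos(-2.2°) = 1.601 m; N'_1 = 30·cos(-2.2°) − 3·1.601 = 25.2; c'Δl = 14.25; W sinα = -1.2
Slice 2: Δl = 1.9/cos12.7° = 1.948 m; N'_2 = 87·cos12.7° − 6·1.948 = 73.2; c'Δl = 17.33; W sinα = 19.1
Slice 3: Δl = 2.8/cos34.6° = 3.402 m; N'_3 = 71·cos34.6° − 8·3.402 = 31.2; c'Δl = 30.27; W sinα = 40.3
Σc'Δl = 61.9 kN/m; ΣN' = 129.6 kN/m; ΣW sinα = 58.3 kN/m
Resisting = 61.9 + 129.6·tan30.9° = 61.9 + 77.6 = 139.4 kN/m
FS = 139.4 / 58.3 = 2.392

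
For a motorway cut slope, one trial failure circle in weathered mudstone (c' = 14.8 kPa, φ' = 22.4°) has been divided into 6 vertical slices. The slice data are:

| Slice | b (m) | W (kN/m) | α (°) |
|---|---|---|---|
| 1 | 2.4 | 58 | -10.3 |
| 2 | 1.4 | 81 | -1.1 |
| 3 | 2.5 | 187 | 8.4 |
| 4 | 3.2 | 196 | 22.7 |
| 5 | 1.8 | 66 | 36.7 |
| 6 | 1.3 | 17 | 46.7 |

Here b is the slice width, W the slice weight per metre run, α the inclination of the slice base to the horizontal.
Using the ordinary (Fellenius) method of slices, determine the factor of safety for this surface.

FS = 3.09

Ordinary method of slices: FS = Σ[c'·Δl_i + (W_i cosα_i)·tanφ'] / Σ W_i sinα_i, with Δl_i = b_i / cosα_i.
Slice 1: Δl = 2.4/cos(-10.3°) = 2.439 m; N'_1 = 58·cos(-10.3°) = 57.1; c'Δl = 36.10; W sinα = -10.4
Slice 2: Δl = 1.4/cos(-1.1°) = 1.400 m; N'_2 = 81·cos(-1.1°) = 81.0; c'Δl = 20.72; W sinα = -1.6
Slice 3: Δl = 2.5/cos8.4° = 2.527 m; N'_3 = 187·cos8.4° = 185.0; c'Δl = 37.40; W sinα = 27.3
Slice 4: Δl = 3.2/cos22.7° = 3.469 m; N'_4 = 196·cos22.7° = 180.8; c'Δl = 51.34; W sinα = 75.6
Slice 5: Δl = 1.8/cos36.7° = 2.245 m; N'_5 = 66·cos36.7° = 52.9; c'Δl = 33.23; W sinα = 39.4
Slice 6: Δl = 1.3/cos46.7° = 1.896 m; N'_6 = 17·cos46.7° = 11.7; c'Δl = 28.05; W sinα = 12.4
Σc'Δl = 206.8 kN/m; ΣN' = 568.4 kN/m; ΣW sinα = 142.8 kN/m
Resisting = 206.8 + 568.4·tan22.4° = 206.8 + 234.3 = 441.1 kN/m
FS = 441.1 / 142.8 = 3.088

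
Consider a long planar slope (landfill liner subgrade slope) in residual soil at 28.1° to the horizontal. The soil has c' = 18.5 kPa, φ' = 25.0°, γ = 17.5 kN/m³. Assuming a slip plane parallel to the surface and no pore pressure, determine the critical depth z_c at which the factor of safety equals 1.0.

z_c = 20.08 m

Setting FS = 1.00 in FS = [c' + γz cos²β tanφ'] / [γz sinβ cosβ] and solving for z:
z = c' / [γ cosβ (FS·sinβ − cosβ·tanφ')]
  = 18.5 / [17.5·cos28.1°·(1.00·sin28.1° − cos28.1°·tan25.0°)]
  = 18.5 / [17.5·0.8821·(1.00·0.4710 − 0.8821·0.4663)]
  = 18.5 / 0.9211 = 20.084 m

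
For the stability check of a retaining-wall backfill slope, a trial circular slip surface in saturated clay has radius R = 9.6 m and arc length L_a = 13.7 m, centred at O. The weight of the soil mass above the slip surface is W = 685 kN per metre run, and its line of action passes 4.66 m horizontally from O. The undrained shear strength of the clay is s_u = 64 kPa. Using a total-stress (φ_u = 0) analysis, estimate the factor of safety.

Taking moments about the centre O, the resisting moment is provided by the undrained shear strength acting along the arc:
M_R = s_u·L_a·R = 64·13.70·9.6 = 8417.3 kN·m/m
M_D = W·d = 685·4.66 = 3192.1 kN·m/m
FS = M_R / M_D = 8417.3 / 3192.1 = 2.637

FS = 2.64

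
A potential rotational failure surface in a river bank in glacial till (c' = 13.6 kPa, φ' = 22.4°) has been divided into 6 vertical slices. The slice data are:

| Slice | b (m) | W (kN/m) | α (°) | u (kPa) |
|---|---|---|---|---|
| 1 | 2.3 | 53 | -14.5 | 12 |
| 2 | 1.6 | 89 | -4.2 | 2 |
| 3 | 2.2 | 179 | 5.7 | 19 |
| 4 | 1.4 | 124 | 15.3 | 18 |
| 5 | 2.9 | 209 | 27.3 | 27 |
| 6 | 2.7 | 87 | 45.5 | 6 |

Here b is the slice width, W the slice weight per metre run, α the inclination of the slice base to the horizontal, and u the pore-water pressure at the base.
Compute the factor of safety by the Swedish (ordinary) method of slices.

FS = 2.10

Ordinary method of slices: FS = Σ[c'·Δl_i + (W_i cosα_i − u_i·Δl_i)·tanφ'] / Σ W_i sinα_i, with Δl_i = b_i / cosα_i.
Slice 1: Δl = 2.3/cos(-14.5°) = 2.376 m; N'_1 = 53·cos(-14.5°) − 12·2.376 = 22.8; c'Δl = 32.31; W sinα = -13.3
Slice 2: Δl = 1.6/cos(-4.2°) = 1.604 m; N'_2 = 89·cos(-4.2°) − 2·1.604 = 85.6; c'Δl = 21.82; W sinα = -6.5
Slice 3: Δl = 2.2/cos5.7° = 2.211 m; N'_3 = 179·cos5.7° − 19·2.211 = 136.1; c'Δl = 30.07; W sinα = 17.8
Slice 4: Δl = 1.4/cos15.3° = 1.451 m; N'_4 = 124·cos15.3° − 18·1.451 = 93.5; c'Δl = 19.74; W sinα = 32.7
Slice 5: Δl = 2.9/cos27.3° = 3.263 m; N'_5 = 209·cos27.3° − 27·3.263 = 97.6; c'Δl = 44.38; W sinα = 95.9
Slice 6: Δl = 2.7/cos45.5° = 3.852 m; N'_6 = 87·cos45.5° − 6·3.852 = 37.9; c'Δl = 52.39; W sinα = 62.1
Σc'Δl = 200.7 kN/m; ΣN' = 473.4 kN/m; ΣW sinα = 188.6 kN/m
Resisting = 200.7 + 473.4·tan22.4° = 200.7 + 195.1 = 395.8 kN/m
FS = 395.8 / 188.6 = 2.099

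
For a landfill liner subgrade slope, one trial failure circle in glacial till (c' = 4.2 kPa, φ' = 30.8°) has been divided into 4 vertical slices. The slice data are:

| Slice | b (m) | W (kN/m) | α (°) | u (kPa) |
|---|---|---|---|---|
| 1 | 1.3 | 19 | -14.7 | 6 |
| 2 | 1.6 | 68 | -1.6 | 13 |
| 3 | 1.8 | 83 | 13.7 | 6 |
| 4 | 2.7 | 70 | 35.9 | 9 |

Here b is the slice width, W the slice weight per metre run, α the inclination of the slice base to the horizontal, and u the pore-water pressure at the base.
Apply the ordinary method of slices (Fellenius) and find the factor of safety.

FS = 2.33

Ordinary method of slices: FS = Σ[c'·Δl_i + (W_i cosα_i − u_i·Δl_i)·tanφ'] / Σ W_i sinα_i, with Δl_i = b_i / cosα_i.
Slice 1: Δl = 1.3/cos(-14.7°) = 1.344 m; N'_1 = 19·cos(-14.7°) − 6·1.344 = 10.3; c'Δl = 5.64; W sinα = -4.8
Slice 2: Δl = 1.6/cos(-1.6°) = 1.601 m; N'_2 = 68·cos(-1.6°) − 13·1.601 = 47.2; c'Δl = 6.72; W sinα = -1.9
Slice 3: Δl = 1.8/cos13.7° = 1.853 m; N'_3 = 83·cos13.7° − 6·1.853 = 69.5; c'Δl = 7.78; W sinα = 19.7
Slice 4: Δl = 2.7/cos35.9° = 3.333 m; N'_4 = 70·cos35.9° − 9·3.333 = 26.7; c'Δl = 14.00; W sinα = 41.0
Σc'Δl = 34.1 kN/m; ΣN' = 153.7 kN/m; ΣW sinα = 54.0 kN/m
Resisting = 34.1 + 153.7·tan30.8° = 34.1 + 91.6 = 125.8 kN/m
FS = 125.8 / 54.0 = 2.330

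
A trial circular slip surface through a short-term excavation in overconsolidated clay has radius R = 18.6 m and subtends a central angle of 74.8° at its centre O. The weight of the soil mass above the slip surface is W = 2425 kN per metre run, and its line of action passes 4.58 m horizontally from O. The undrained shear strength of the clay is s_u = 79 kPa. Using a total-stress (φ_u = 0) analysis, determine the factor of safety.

Taking moments about the centre O, the resisting moment is provided by the undrained shear strength acting along the arc:
Arc length L_a = R·θ = 18.6·(74.8°·π/180) = 18.6·1.3055 = 24.28 m
M_R = s_u·L_a·R = 79·24.28·18.6 = 35680.6 kN·m/m
M_D = W·d = 2425·4.58 = 11106.5 kN·m/m
FS = M_R / M_D = 35680.6 / 11106.5 = 3.213

FS = 3.21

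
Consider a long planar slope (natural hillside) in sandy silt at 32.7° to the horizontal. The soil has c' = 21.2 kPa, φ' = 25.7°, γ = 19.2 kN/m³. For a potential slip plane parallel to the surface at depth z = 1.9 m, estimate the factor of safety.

For an infinite slope with a slip plane parallel to the surface (no pore pressure): FS = [c' + γz cos²β tanφ'] / [γz sinβ cosβ].
γz = 19.2·1.9 = 36.48 kN/m²
Numerator = 21.2 + 36.48·cos²32.7°·tan25.7° = 21.2 + 36.48·0.7081·0.4813 = 33.633 kPa
Denominator = 36.48·sin32.7°·cos32.7° = 36.48·0.5402·0.8415 = 16.584 kPa
FS = 33.633 / 16.584 = 2.028

FS = 2.03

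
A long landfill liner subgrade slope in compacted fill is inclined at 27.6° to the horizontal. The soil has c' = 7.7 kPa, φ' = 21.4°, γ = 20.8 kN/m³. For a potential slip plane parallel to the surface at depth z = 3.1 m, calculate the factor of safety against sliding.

FS = 1.04

For an infinite slope with a slip plane parallel to the surface (no pore pressure): FS = [c' + γz cos²β tanφ'] / [γz sinβ cosβ].
γz = 20.8·3.1 = 64.48 kN/m²
Numerator = 7.7 + 64.48·cos²27.6°·tan21.4° = 7.7 + 64.48·0.7854·0.3919 = 27.546 kPa
Denominator = 64.48·sin27.6°·cos27.6° = 64.48·0.4633·0.8862 = 26.474 kPa
FS = 27.546 / 26.474 = 1.040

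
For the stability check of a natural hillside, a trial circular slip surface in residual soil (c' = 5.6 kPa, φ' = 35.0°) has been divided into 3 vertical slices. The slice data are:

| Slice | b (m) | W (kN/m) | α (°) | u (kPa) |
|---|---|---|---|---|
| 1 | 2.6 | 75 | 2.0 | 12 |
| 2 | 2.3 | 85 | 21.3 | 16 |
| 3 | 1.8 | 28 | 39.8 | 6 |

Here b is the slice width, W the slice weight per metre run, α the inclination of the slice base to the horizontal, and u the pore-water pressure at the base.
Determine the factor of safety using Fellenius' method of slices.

Ordinary method of slices: FS = Σ[c'·Δl_i + (W_i cosα_i − u_i·Δl_i)·tanφ'] / Σ W_i sinα_i, with Δl_i = b_i / cosα_i.
Slice 1: Δl = 2.6/cos2.0° = 2.602 m; N'_1 = 75·cos2.0° − 12·2.602 = 43.7; c'Δl = 14.57; W sinα = 2.6
Slice 2: Δl = 2.3/cos21.3° = 2.469 m; N'_2 = 85·cos21.3° − 16·2.469 = 39.7; c'Δl = 13.82; W sinα = 30.9
Slice 3: Δl = 1.8/cos39.8° = 2.343 m; N'_3 = 28·cos39.8° − 6·2.343 = 7.5; c'Δl = 13.12; W sinα = 17.9
Σc'Δl = 41.5 kN/m; ΣN' = 90.9 kN/m; ΣW sinα = 51.4 kN/m
Resisting = 41.5 + 90.9·tan35.0° = 41.5 + 63.6 = 105.2 kN/m
FS = 105.2 / 51.4 = 2.045

FS = 2.05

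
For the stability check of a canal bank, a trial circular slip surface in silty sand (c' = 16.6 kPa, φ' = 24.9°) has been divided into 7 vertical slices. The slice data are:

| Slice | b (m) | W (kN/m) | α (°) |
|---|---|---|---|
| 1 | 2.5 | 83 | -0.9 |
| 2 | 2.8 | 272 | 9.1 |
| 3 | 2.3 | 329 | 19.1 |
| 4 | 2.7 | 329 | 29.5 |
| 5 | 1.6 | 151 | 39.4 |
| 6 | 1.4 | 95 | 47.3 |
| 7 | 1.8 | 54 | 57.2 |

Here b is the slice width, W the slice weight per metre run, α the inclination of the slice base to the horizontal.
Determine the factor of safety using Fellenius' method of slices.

FS = 1.61

Ordinary method of slices: FS = Σ[c'·Δl_i + (W_i cosα_i)·tanφ'] / Σ W_i sinα_i, with Δl_i = b_i / cosα_i.
Slice 1: Δl = 2.5/cos(-0.9°) = 2.500 m; N'_1 = 83·cos(-0.9°) = 83.0; c'Δl = 41.51; W sinα = -1.3
Slice 2: Δl = 2.8/cos9.1° = 2.836 m; N'_2 = 272·cos9.1° = 268.6; c'Δl = 47.07; W sinα = 43.0
Slice 3: Δl = 2.3/cos19.1° = 2.434 m; N'_3 = 329·cos19.1° = 310.9; c'Δl = 40.40; W sinα = 107.7
Slice 4: Δl = 2.7/cos29.5° = 3.102 m; N'_4 = 329·cos29.5° = 286.3; c'Δl = 51.50; W sinα = 162.0
Slice 5: Δl = 1.6/cos39.4° = 2.071 m; N'_5 = 151·cos39.4° = 116.7; c'Δl = 34.37; W sinα = 95.8
Slice 6: Δl = 1.4/cos47.3° = 2.064 m; N'_6 = 95·cos47.3° = 64.4; c'Δl = 34.27; W sinα = 69.8
Slice 7: Δl = 1.8/cos57.2° = 3.323 m; N'_7 = 54·cos57.2° = 29.3; c'Δl = 55.16; W sinα = 45.4
Σc'Δl = 304.3 kN/m; ΣN' = 1159.2 kN/m; ΣW sinα = 522.4 kN/m
Resisting = 304.3 + 1159.2·tan24.9° = 304.3 + 538.1 = 842.3 kN/m
FS = 842.3 / 522.4 = 1.612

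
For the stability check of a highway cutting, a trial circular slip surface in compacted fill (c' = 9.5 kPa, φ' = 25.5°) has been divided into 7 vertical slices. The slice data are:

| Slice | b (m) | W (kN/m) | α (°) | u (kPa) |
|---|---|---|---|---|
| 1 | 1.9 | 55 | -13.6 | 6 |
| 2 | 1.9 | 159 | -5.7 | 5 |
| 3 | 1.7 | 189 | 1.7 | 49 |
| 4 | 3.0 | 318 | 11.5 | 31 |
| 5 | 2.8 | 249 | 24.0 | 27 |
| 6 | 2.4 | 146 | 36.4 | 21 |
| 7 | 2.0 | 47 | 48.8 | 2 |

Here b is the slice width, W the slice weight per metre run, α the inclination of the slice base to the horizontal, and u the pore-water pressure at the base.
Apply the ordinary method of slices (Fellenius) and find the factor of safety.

Ordinary method of slices: FS = Σ[c'·Δl_i + (W_i cosα_i − u_i·Δl_i)·tanφ'] / Σ W_i sinα_i, with Δl_i = b_i / cosα_i.
Slice 1: Δl = 1.9/cos(-13.6°) = 1.955 m; N'_1 = 55·cos(-13.6°) − 6·1.955 = 41.7; c'Δl = 18.57; W sinα = -12.9
Slice 2: Δl = 1.9/cos(-5.7°) = 1.909 m; N'_2 = 159·cos(-5.7°) − 5·1.909 = 148.7; c'Δl = 18.14; W sinα = -15.8
Slice 3: Δl = 1.7/cos1.7° = 1.701 m; N'_3 = 189·cos1.7° − 49·1.701 = 105.6; c'Δl = 16.16; W sinα = 5.6
Slice 4: Δl = 3.0/cos11.5° = 3.061 m; N'_4 = 318·cos11.5° − 31·3.061 = 216.7; c'Δl = 29.08; W sinα = 63.4
Slice 5: Δl = 2.8/cos24.0° = 3.065 m; N'_5 = 249·cos24.0° − 27·3.065 = 144.7; c'Δl = 29.12; W sinα = 101.3
Slice 6: Δl = 2.4/cos36.4° = 2.982 m; N'_6 = 146·cos36.4° − 21·2.982 = 54.9; c'Δl = 28.33; W sinα = 86.6
Slice 7: Δl = 2.0/cos48.8° = 3.036 m; N'_7 = 47·cos48.8° − 2·3.036 = 24.9; c'Δl = 28.85; W sinα = 35.4
Σc'Δl = 168.2 kN/m; ΣN' = 737.2 kN/m; ΣW sinα = 263.6 kN/m
Resisting = 168.2 + 737.2·tan25.5° = 168.2 + 351.6 = 519.9 kN/m
FS = 519.9 / 263.6 = 1.972

FS = 1.97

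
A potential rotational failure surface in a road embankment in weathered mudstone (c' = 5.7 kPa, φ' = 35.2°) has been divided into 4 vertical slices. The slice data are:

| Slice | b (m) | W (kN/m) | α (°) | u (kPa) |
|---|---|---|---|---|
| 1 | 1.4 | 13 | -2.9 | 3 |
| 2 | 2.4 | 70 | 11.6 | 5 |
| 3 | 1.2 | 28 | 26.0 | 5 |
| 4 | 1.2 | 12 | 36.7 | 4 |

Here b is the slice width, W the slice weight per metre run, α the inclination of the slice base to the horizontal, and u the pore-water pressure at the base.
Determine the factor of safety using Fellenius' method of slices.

Ordinary method of slices: FS = Σ[c'·Δl_i + (W_i cosα_i − u_i·Δl_i)·tanφ'] / Σ W_i sinα_i, with Δl_i = b_i / cosα_i.
Slice 1: Δl = 1.4/cos(-2.9°) = 1.402 m; N'_1 = 13·cos(-2.9°) − 3·1.402 = 8.8; c'Δl = 7.99; W sinα = -0.7
Slice 2: Δl = 2.4/cos11.6° = 2.450 m; N'_2 = 70·cos11.6° − 5·2.450 = 56.3; c'Δl = 13.97; W sinα = 14.1
Slice 3: Δl = 1.2/cos26.0° = 1.335 m; N'_3 = 28·cos26.0° − 5·1.335 = 18.5; c'Δl = 7.61; W sinα = 12.3
Slice 4: Δl = 1.2/cos36.7° = 1.497 m; N'_4 = 12·cos36.7° − 4·1.497 = 3.6; c'Δl = 8.53; W sinα = 7.2
Σc'Δl = 38.1 kN/m; ΣN' = 87.2 kN/m; ΣW sinα = 32.9 kN/m
Resisting = 38.1 + 87.2·tan35.2° = 38.1 + 61.5 = 99.6 kN/m
FS = 99.6 / 32.9 = 3.031

FS = 3.03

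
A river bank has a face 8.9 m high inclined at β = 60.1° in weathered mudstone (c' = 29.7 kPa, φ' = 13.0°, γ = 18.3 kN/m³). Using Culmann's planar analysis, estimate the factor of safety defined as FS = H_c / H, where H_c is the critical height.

H_c = (4c'/γ) · sinβ cosφ' / [1 − cos(β − φ')]
    = (4·29.7/18.3) · sin60.1°·cos13.0° / [1 − cos47.1°]
    = 6.492 · 0.8447 / 0.3193 = 17.17 m
FS = H_c / H = 17.17 / 8.9 = 1.930

FS = 1.93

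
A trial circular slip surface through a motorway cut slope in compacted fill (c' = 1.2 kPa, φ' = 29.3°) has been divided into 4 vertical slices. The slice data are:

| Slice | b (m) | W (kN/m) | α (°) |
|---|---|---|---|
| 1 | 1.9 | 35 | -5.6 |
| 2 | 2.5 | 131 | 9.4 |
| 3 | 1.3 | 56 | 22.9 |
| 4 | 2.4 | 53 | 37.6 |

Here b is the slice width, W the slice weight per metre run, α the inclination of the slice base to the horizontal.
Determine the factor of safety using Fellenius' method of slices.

FS = 2.15

Ordinary method of slices: FS = Σ[c'·Δl_i + (W_i cosα_i)·tanφ'] / Σ W_i sinα_i, with Δl_i = b_i / cosα_i.
Slice 1: Δl = 1.9/cos(-5.6°) = 1.909 m; N'_1 = 35·cos(-5.6°) = 34.8; c'Δl = 2.29; W sinα = -3.4
Slice 2: Δl = 2.5/cos9.4° = 2.534 m; N'_2 = 131·cos9.4° = 129.2; c'Δl = 3.04; W sinα = 21.4
Slice 3: Δl = 1.3/cos22.9° = 1.411 m; N'_3 = 56·cos22.9° = 51.6; c'Δl = 1.69; W sinα = 21.8
Slice 4: Δl = 2.4/cos37.6° = 3.029 m; N'_4 = 53·cos37.6° = 42.0; c'Δl = 3.64; W sinα = 32.3
Σc'Δl = 10.7 kN/m; ΣN' = 257.7 kN/m; ΣW sinα = 72.1 kN/m
Resisting = 10.7 + 257.7·tan29.3° = 10.7 + 144.6 = 155.2 kN/m
FS = 155.2 / 72.1 = 2.153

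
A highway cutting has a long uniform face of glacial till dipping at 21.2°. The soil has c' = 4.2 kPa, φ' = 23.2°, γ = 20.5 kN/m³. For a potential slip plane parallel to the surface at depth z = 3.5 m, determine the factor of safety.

FS = 1.28

For an infinite slope with a slip plane parallel to the surface (no pore pressure): FS = [c' + γz cos²β tanφ'] / [γz sinβ cosβ].
γz = 20.5·3.5 = 71.75 kN/m²
Numerator = 4.2 + 71.75·cos²21.2°·tan23.2° = 4.2 + 71.75·0.8692·0.4286 = 30.931 kPa
Denominator = 71.75·sin21.2°·cos21.2° = 71.75·0.3616·0.9323 = 24.191 kPa
FS = 30.931 / 24.191 = 1.279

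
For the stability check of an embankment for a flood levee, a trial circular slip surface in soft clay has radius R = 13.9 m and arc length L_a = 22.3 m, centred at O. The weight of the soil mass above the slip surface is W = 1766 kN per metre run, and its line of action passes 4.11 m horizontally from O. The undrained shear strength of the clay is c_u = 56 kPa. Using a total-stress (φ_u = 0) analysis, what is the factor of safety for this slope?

Taking moments about the centre O, the resisting moment is provided by the undrained shear strength acting along the arc:
M_R = c_u·L_a·R = 56·22.30·13.9 = 17358.3 kN·m/m
M_D = W·d = 1766·4.11 = 7258.3 kN·m/m
FS = M_R / M_D = 17358.3 / 7258.3 = 2.392

FS = 2.39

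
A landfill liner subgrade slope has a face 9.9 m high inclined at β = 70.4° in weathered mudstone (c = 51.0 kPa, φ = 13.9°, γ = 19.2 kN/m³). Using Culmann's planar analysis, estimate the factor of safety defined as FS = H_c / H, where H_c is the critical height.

H_c = (4c/γ) · sinβ cosφ / [1 − cos(β − φ)]
    = (4·51.0/19.2) · sin70.4°·cos13.9° / [1 − cos56.5°]
    = 10.625 · 0.9145 / 0.4481 = 21.69 m
FS = H_c / H = 21.69 / 9.9 = 2.190

FS = 2.19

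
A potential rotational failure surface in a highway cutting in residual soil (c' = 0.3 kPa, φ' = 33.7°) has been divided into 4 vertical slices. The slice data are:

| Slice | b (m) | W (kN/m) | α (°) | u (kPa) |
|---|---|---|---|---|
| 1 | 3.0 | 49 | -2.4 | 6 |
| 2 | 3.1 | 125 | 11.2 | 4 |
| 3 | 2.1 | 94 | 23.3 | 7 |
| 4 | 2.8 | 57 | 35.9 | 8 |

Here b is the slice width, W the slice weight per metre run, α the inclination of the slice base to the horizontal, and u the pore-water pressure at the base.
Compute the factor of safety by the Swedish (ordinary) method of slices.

FS = 1.69

Ordinary method of slices: FS = Σ[c'·Δl_i + (W_i cosα_i − u_i·Δl_i)·tanφ'] / Σ W_i sinα_i, with Δl_i = b_i / cosα_i.
Slice 1: Δl = 3.0/cos(-2.4°) = 3.003 m; N'_1 = 49·cos(-2.4°) − 6·3.003 = 30.9; c'Δl = 0.90; W sinα = -2.1
Slice 2: Δl = 3.1/cos11.2° = 3.160 m; N'_2 = 125·cos11.2° − 4·3.160 = 110.0; c'Δl = 0.95; W sinα = 24.3
Slice 3: Δl = 2.1/cos23.3° = 2.286 m; N'_3 = 94·cos23.3° − 7·2.286 = 70.3; c'Δl = 0.69; W sinα = 37.2
Slice 4: Δl = 2.8/cos35.9° = 3.457 m; N'_4 = 57·cos35.9° − 8·3.457 = 18.5; c'Δl = 1.04; W sinα = 33.4
Σc'Δl = 3.6 kN/m; ΣN' = 229.8 kN/m; ΣW sinα = 92.8 kN/m
Resisting = 3.6 + 229.8·tan33.7° = 3.6 + 153.2 = 156.8 kN/m
FS = 156.8 / 92.8 = 1.689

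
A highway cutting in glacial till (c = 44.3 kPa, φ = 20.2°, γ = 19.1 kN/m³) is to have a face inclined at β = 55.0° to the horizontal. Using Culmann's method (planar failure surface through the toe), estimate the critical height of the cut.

Culmann's analysis gives the critical failure plane at α_cr = (β + φ)/2 = (55.0 + 20.2)/2 = 37.6°, and the critical height
H_c = (4c/γ) · sinβ cosφ / [1 − cos(β − φ)]
    = (4·44.3/19.1) · sin55.0°·cos20.2° / [1 − cos(34.8°)]
    = 9.277 · 0.8192·0.9385 / [1 − 0.8211]
    = 9.277 · 0.7688 / 0.1789
    = 39.88 m

H_c = 39.88 m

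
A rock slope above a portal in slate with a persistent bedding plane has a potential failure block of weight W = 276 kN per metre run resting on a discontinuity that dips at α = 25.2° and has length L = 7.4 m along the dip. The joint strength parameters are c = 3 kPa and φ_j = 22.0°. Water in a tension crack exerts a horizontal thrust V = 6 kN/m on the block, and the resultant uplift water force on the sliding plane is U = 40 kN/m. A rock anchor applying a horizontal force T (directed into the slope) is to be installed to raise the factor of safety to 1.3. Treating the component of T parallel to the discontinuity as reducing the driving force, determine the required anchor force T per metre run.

Resolving forces along and normal to the sliding plane, with the horizontal anchor force T adding T·sinα to the effective normal force and T·cosα acting up the plane against the driving force:
FS = [cL + (W cosα − U − V sinα + T sinα) tanφ_j] / [W sinα + V cosα − T cosα]
Without the anchor: N' = 207.2 kN/m, driving T_d = 122.9 kN/m, resisting R = 3·7.4 + 207.2·tan22.0° = 105.9 kN/m, FS = 0.86.
Setting FS = 1.3 and solving for T:
1.3·(122.9 − T cos25.2°) = 105.9 + T sin25.2°·tan22.0°
T·(sin25.2°·tan22.0° + 1.3·cos25.2°) = 1.3·122.9 − 105.9
T·(0.4258·0.4040 + 1.3·0.9048) = 159.8 − 105.9 = 53.9
T·1.3483 = 53.9
T = 40.0 kN/m

T = 40 kN/m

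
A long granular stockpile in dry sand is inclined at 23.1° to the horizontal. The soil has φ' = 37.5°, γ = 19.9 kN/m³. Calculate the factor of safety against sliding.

FS = 1.80

For a dry cohesionless infinite slope the factor of safety is FS = tanφ' / tanβ.
FS = tan37.5° / tan23.1° = 0.7673 / 0.4265 = 1.799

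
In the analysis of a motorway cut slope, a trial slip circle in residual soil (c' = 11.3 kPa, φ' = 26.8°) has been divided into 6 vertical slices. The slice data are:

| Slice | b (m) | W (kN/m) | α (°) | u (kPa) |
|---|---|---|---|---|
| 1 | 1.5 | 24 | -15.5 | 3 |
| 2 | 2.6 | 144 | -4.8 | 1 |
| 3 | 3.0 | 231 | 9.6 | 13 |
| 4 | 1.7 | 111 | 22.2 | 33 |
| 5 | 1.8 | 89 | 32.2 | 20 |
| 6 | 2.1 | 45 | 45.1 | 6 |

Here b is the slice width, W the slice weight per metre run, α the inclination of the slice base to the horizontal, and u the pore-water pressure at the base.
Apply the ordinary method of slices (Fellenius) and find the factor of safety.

FS = 2.69

Ordinary method of slices: FS = Σ[c'·Δl_i + (W_i cosα_i − u_i·Δl_i)·tanφ'] / Σ W_i sinα_i, with Δl_i = b_i / cosα_i.
Slice 1: Δl = 1.5/cos(-15.5°) = 1.557 m; N'_1 = 24·cos(-15.5°) − 3·1.557 = 18.5; c'Δl = 17.59; W sinα = -6.4
Slice 2: Δl = 2.6/cos(-4.8°) = 2.609 m; N'_2 = 144·cos(-4.8°) − 1·2.609 = 140.9; c'Δl = 29.48; W sinα = -12.0
Slice 3: Δl = 3.0/cos9.6° = 3.043 m; N'_3 = 231·cos9.6° − 13·3.043 = 188.2; c'Δl = 34.38; W sinα = 38.5
Slice 4: Δl = 1.7/cos22.2° = 1.836 m; N'_4 = 111·cos22.2° − 33·1.836 = 42.2; c'Δl = 20.75; W sinα = 41.9
Slice 5: Δl = 1.8/cos32.2° = 2.127 m; N'_5 = 89·cos32.2° − 20·2.127 = 32.8; c'Δl = 24.04; W sinα = 47.4
Slice 6: Δl = 2.1/cos45.1° = 2.975 m; N'_6 = 45·cos45.1° − 6·2.975 = 13.9; c'Δl = 33.62; W sinα = 31.9
Σc'Δl = 159.9 kN/m; ΣN' = 436.4 kN/m; ΣW sinα = 141.3 kN/m
Resisting = 159.9 + 436.4·tan26.8° = 159.9 + 220.4 = 380.3 kN/m
FS = 380.3 / 141.3 = 2.691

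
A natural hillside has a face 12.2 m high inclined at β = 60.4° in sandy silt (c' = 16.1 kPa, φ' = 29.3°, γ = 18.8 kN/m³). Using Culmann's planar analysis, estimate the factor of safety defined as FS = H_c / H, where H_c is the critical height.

H_c = (4c'/γ) · sinβ cosφ' / [1 − cos(β − φ')]
    = (4·16.1/18.8) · sin60.4°·cos29.3° / [1 − cos31.1°]
    = 3.426 · 0.7583 / 0.1437 = 18.07 m
FS = H_c / H = 18.07 / 12.2 = 1.481

FS = 1.48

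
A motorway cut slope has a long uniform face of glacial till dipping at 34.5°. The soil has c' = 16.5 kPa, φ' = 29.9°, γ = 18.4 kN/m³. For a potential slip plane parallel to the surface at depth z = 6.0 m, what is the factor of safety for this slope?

FS = 1.16

For an infinite slope with a slip plane parallel to the surface (no pore pressure): FS = [c' + γz cos²β tanφ'] / [γz sinβ cosβ].
γz = 18.4·6.0 = 110.40 kN/m²
Numerator = 16.5 + 110.40·cos²34.5°·tan29.9° = 16.5 + 110.40·0.6792·0.5750 = 59.617 kPa
Denominator = 110.40·sin34.5°·cos34.5° = 110.40·0.5664·0.8241 = 51.534 kPa
FS = 59.617 / 51.534 = 1.157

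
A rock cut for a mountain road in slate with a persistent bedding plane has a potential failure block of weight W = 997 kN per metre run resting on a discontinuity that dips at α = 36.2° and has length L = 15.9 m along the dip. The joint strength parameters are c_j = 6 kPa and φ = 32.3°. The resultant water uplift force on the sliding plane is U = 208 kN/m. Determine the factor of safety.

FS = 0.80

Resolving the block weight along and normal to the plane and applying the Mohr–Coulomb strength on the joint:
N' = W cosα − U = 997·cos36.2° − 208 = 596.5 kN/m
Driving force T = W sinα = 997·sin36.2° = 588.8 kN/m
Resisting force R = c_j·L + N'·tanφ = 6·15.9 + 596.5·tan32.3° = 95.4 + 377.1 = 472.5 kN/m
FS = R / T = 472.5 / 588.8 = 0.802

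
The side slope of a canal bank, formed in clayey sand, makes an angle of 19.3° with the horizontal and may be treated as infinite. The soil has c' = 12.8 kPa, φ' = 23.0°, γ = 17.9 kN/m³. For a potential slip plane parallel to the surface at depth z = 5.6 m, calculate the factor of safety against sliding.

FS = 1.62

For an infinite slope with a slip plane parallel to the surface (no pore pressure): FS = [c' + γz cos²β tanφ'] / [γz sinβ cosβ].
γz = 17.9·5.6 = 100.24 kN/m²
Numerator = 12.8 + 100.24·cos²19.3°·tan23.0° = 12.8 + 100.24·0.8908·0.4245 = 50.701 kPa
Denominator = 100.24·sin19.3°·cos19.3° = 100.24·0.3305·0.9438 = 31.269 kPa
FS = 50.701 / 31.269 = 1.621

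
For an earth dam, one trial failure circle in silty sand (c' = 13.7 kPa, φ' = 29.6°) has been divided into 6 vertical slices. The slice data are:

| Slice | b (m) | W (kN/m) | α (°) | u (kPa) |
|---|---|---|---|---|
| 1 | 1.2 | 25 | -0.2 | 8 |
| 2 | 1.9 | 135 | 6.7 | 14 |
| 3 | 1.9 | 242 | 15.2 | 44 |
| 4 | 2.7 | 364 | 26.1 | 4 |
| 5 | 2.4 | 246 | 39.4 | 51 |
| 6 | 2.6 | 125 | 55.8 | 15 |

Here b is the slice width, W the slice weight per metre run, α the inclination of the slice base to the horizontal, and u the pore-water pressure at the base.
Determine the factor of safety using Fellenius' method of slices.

FS = 1.14

Ordinary method of slices: FS = Σ[c'·Δl_i + (W_i cosα_i − u_i·Δl_i)·tanφ'] / Σ W_i sinα_i, with Δl_i = b_i / cosα_i.
Slice 1: Δl = 1.2/cos(-0.2°) = 1.200 m; N'_1 = 25·cos(-0.2°) − 8·1.200 = 15.4; c'Δl = 16.44; W sinα = -0.1
Slice 2: Δl = 1.9/cos6.7° = 1.913 m; N'_2 = 135·cos6.7° − 14·1.913 = 107.3; c'Δl = 26.21; W sinα = 15.8
Slice 3: Δl = 1.9/cos15.2° = 1.969 m; N'_3 = 242·cos15.2° − 44·1.969 = 146.9; c'Δl = 26.97; W sinα = 63.4
Slice 4: Δl = 2.7/cos26.1° = 3.007 m; N'_4 = 364·cos26.1° − 4·3.007 = 314.9; c'Δl = 41.19; W sinα = 160.1
Slice 5: Δl = 2.4/cos39.4° = 3.106 m; N'_5 = 246·cos39.4° − 51·3.106 = 31.7; c'Δl = 42.55; W sinα = 156.1
Slice 6: Δl = 2.6/cos55.8° = 4.626 m; N'_6 = 125·cos55.8° − 15·4.626 = 0.9; c'Δl = 63.37; W sinα = 103.4
Σc'Δl = 216.7 kN/m; ΣN' = 617.0 kN/m; ΣW sinα = 498.8 kN/m
Resisting = 216.7 + 617.0·tan29.6° = 216.7 + 350.5 = 567.3 kN/m
FS = 567.3 / 498.8 = 1.137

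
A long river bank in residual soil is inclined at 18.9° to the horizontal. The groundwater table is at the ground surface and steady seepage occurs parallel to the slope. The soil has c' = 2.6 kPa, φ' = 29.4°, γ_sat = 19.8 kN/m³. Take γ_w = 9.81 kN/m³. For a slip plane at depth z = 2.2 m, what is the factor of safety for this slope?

With seepage parallel to the slope and the water table at the surface, the effective normal stress on the slip plane uses the buoyant unit weight γ' = γ_sat − γ_w while the driving shear stress uses γ_sat:
FS = [c' + γ' z cos²β tanφ'] / [γ_sat z sinβ cosβ]
γ' = 19.8 − 9.81 = 9.99 kN/m³
Numerator = 2.6 + 9.99·2.2·cos²18.9°·tan29.4° = 2.6 + 9.99·2.2·0.8951·0.5635 = 13.685 kPa
Denominator = 19.8·2.2·sin18.9°·cos18.9° = 19.8·2.2·0.3239·0.9461 = 13.349 kPa
FS = 13.685 / 13.349 = 1.025

FS = 1.03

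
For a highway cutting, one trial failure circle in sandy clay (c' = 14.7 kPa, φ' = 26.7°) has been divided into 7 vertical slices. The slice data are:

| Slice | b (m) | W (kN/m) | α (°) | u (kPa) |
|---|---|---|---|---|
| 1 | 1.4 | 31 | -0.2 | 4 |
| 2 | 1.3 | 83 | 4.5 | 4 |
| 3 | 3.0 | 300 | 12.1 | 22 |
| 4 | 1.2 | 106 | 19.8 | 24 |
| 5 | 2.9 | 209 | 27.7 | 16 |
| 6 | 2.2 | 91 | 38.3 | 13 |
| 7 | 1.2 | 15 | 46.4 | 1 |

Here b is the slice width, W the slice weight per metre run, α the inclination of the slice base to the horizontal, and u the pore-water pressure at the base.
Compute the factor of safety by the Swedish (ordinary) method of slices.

Ordinary method of slices: FS = Σ[c'·Δl_i + (W_i cosα_i − u_i·Δl_i)·tanφ'] / Σ W_i sinα_i, with Δl_i = b_i / cosα_i.
Slice 1: Δl = 1.4/cos(-0.2°) = 1.400 m; N'_1 = 31·cos(-0.2°) − 4·1.400 = 25.4; c'Δl = 20.58; W sinα = -0.1
Slice 2: Δl = 1.3/cos4.5° = 1.304 m; N'_2 = 83·cos4.5° − 4·1.304 = 77.5; c'Δl = 19.17; W sinα = 6.5
Slice 3: Δl = 3.0/cos12.1° = 3.068 m; N'_3 = 300·cos12.1° − 22·3.068 = 225.8; c'Δl = 45.10; W sinα = 62.9
Slice 4: Δl = 1.2/cos19.8° = 1.275 m; N'_4 = 106·cos19.8° − 24·1.275 = 69.1; c'Δl = 18.75; W sinα = 35.9
Slice 5: Δl = 2.9/cos27.7° = 3.275 m; N'_5 = 209·cos27.7° − 16·3.275 = 132.6; c'Δl = 48.15; W sinα = 97.2
Slice 6: Δl = 2.2/cos38.3° = 2.803 m; N'_6 = 91·cos38.3° − 13·2.803 = 35.0; c'Δl = 41.21; W sinα = 56.4
Slice 7: Δl = 1.2/cos46.4° = 1.740 m; N'_7 = 15·cos46.4° − 1·1.740 = 8.6; c'Δl = 25.58; W sinα = 10.9
Σc'Δl = 218.5 kN/m; ΣN' = 574.1 kN/m; ΣW sinα = 269.6 kN/m
Resisting = 218.5 + 574.1·tan26.7° = 218.5 + 288.7 = 507.3 kN/m
FS = 507.3 / 269.6 = 1.882

FS = 1.88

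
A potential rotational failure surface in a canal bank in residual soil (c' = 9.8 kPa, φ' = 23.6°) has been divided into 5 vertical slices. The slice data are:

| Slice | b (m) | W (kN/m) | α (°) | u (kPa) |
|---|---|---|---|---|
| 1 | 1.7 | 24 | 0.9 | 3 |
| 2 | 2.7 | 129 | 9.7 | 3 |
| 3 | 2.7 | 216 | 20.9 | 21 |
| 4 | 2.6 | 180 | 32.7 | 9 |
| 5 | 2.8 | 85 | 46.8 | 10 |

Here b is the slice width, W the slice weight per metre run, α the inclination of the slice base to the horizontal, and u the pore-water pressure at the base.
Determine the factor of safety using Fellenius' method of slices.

Ordinary method of slices: FS = Σ[c'·Δl_i + (W_i cosα_i − u_i·Δl_i)·tanφ'] / Σ W_i sinα_i, with Δl_i = b_i / cosα_i.
Slice 1: Δl = 1.7/cos0.9° = 1.700 m; N'_1 = 24·cos0.9° − 3·1.700 = 18.9; c'Δl = 16.66; W sinα = 0.4
Slice 2: Δl = 2.7/cos9.7° = 2.739 m; N'_2 = 129·cos9.7° − 3·2.739 = 118.9; c'Δl = 26.84; W sinα = 21.7
Slice 3: Δl = 2.7/cos20.9° = 2.890 m; N'_3 = 216·cos20.9° − 21·2.890 = 141.1; c'Δl = 28.32; W sinα = 77.1
Slice 4: Δl = 2.6/cos32.7° = 3.090 m; N'_4 = 180·cos32.7° − 9·3.090 = 123.7; c'Δl = 30.28; W sinα = 97.2
Slice 5: Δl = 2.8/cos46.8° = 4.090 m; N'_5 = 85·cos46.8° − 10·4.090 = 17.3; c'Δl = 40.08; W sinα = 62.0
Σc'Δl = 142.2 kN/m; ΣN' = 419.9 kN/m; ΣW sinα = 258.4 kN/m
Resisting = 142.2 + 419.9·tan23.6° = 142.2 + 183.4 = 325.6 kN/m
FS = 325.6 / 258.4 = 1.260

FS = 1.26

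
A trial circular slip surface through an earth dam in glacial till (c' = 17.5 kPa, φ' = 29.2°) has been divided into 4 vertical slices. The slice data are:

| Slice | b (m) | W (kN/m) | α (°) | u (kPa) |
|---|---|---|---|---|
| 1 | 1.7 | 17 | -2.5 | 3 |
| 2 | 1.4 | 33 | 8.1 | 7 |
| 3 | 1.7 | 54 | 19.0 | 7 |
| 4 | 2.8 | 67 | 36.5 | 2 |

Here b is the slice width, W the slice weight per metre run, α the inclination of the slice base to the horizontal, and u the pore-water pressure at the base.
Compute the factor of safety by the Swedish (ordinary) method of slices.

Ordinary method of slices: FS = Σ[c'·Δl_i + (W_i cosα_i − u_i·Δl_i)·tanφ'] / Σ W_i sinα_i, with Δl_i = b_i / cosα_i.
Slice 1: Δl = 1.7/cos(-2.5°) = 1.702 m; N'_1 = 17·cos(-2.5°) − 3·1.702 = 11.9; c'Δl = 29.78; W sinα = -0.7
Slice 2: Δl = 1.4/cos8.1° = 1.414 m; N'_2 = 33·cos8.1° − 7·1.414 = 22.8; c'Δl = 24.75; W sinα = 4.6
Slice 3: Δl = 1.7/cos19.0° = 1.798 m; N'_3 = 54·cos19.0° − 7·1.798 = 38.5; c'Δl = 31.46; W sinα = 17.6
Slice 4: Δl = 2.8/cos36.5° = 3.483 m; N'_4 = 67·cos36.5° − 2·3.483 = 46.9; c'Δl = 60.96; W sinα = 39.9
Σc'Δl = 146.9 kN/m; ΣN' = 120.0 kN/m; ΣW sinα = 61.3 kN/m
Resisting = 146.9 + 120.0·tan29.2° = 146.9 + 67.1 = 214.0 kN/m
FS = 214.0 / 61.3 = 3.489

FS = 3.49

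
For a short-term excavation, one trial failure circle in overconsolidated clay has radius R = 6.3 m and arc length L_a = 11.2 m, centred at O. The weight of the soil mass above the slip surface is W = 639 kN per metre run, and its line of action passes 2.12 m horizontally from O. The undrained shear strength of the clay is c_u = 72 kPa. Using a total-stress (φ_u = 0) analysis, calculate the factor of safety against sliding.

Taking moments about the centre O, the resisting moment is provided by the undrained shear strength acting along the arc:
M_R = c_u·L_a·R = 72·11.20·6.3 = 5080.3 kN·m/m
M_D = W·d = 639·2.12 = 1354.7 kN·m/m
FS = M_R / M_D = 5080.3 / 1354.7 = 3.750

FS = 3.75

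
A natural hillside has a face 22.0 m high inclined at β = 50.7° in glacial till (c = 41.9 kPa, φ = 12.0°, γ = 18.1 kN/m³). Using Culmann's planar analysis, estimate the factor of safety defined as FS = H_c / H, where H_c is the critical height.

FS = 1.45

H_c = (4c/γ) · sinβ cosφ / [1 − cos(β − φ)]
    = (4·41.9/18.1) · sin50.7°·cos12.0° / [1 − cos38.7°]
    = 9.260 · 0.7569 / 0.2196 = 31.92 m
FS = H_c / H = 31.92 / 22.0 = 1.451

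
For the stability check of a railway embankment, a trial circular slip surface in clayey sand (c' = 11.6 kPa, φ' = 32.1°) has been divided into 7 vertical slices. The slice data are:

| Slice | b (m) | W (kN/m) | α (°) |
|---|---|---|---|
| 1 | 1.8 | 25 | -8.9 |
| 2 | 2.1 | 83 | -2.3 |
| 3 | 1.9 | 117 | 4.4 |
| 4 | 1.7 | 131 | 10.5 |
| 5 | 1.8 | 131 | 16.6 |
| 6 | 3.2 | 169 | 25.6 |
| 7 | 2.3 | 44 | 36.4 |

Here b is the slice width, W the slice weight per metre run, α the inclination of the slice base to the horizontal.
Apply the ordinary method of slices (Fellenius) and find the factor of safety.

FS = 3.71

Ordinary method of slices: FS = Σ[c'·Δl_i + (W_i cosα_i)·tanφ'] / Σ W_i sinα_i, with Δl_i = b_i / cosα_i.
Slice 1: Δl = 1.8/cos(-8.9°) = 1.822 m; N'_1 = 25·cos(-8.9°) = 24.7; c'Δl = 21.13; W sinα = -3.9
Slice 2: Δl = 2.1/cos(-2.3°) = 2.102 m; N'_2 = 83·cos(-2.3°) = 82.9; c'Δl = 24.38; W sinα = -3.3
Slice 3: Δl = 1.9/cos4.4° = 1.906 m; N'_3 = 117·cos4.4° = 116.7; c'Δl = 22.11; W sinα = 9.0
Slice 4: Δl = 1.7/cos10.5° = 1.729 m; N'_4 = 131·cos10.5° = 128.8; c'Δl = 20.06; W sinα = 23.9
Slice 5: Δl = 1.8/cos16.6° = 1.878 m; N'_5 = 131·cos16.6° = 125.5; c'Δl = 21.79; W sinα = 37.4
Slice 6: Δl = 3.2/cos25.6° = 3.548 m; N'_6 = 169·cos25.6° = 152.4; c'Δl = 41.16; W sinα = 73.0
Slice 7: Δl = 2.3/cos36.4° = 2.858 m; N'_7 = 44·cos36.4° = 35.4; c'Δl = 33.15; W sinα = 26.1
Σc'Δl = 183.8 kN/m; ΣN' = 666.5 kN/m; ΣW sinα = 162.2 kN/m
Resisting = 183.8 + 666.5·tan32.1° = 183.8 + 418.1 = 601.8 kN/m
FS = 601.8 / 162.2 = 3.710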